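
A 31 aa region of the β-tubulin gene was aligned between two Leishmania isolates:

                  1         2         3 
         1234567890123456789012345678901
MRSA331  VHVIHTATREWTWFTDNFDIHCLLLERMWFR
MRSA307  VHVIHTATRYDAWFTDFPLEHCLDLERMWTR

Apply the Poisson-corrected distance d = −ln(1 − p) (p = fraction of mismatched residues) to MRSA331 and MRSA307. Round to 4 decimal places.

0.3429

Mismatches occur at site 10 (E↔Y), site 11 (W↔D), site 12 (T↔A), site 17 (N↔F), site 18 (F↔P), site 19 (D↔L), site 20 (I↔E), site 24 (L↔D), site 30 (F↔T).
p = 9/31 = 0.290323.
d = −ln(1 − 0.290323) = −ln(0.709677) = 0.3429.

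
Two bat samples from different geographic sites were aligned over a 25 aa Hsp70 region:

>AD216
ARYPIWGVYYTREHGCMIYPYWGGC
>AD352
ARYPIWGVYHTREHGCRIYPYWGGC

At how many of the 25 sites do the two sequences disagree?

Differing sites — 10:Y/H; 17:M/R.
That gives 2 mismatches out of 25 aligned sites, so the Hamming distance is 2.

2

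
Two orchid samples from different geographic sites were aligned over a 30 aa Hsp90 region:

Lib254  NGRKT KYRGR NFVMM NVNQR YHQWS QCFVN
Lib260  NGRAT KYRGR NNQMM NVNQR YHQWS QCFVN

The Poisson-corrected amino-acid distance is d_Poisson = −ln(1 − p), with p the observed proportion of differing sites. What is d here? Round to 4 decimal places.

0.1054

Differing sites — 4:K/A; 12:F/N; 13:V/Q.
p = 3/30 = 0.100000.
d = −ln(1 − 0.100000) = −ln(0.900000) = 0.1054.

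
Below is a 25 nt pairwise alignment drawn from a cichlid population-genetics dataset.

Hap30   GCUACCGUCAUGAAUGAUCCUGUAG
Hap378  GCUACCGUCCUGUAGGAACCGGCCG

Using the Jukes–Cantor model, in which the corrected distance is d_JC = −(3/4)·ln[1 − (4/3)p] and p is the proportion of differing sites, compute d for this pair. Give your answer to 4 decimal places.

0.3505

Mismatches occur at site 10 (A↔C), site 13 (A↔U), site 15 (U↔G), site 18 (U↔A), site 21 (U↔G), site 23 (U↔C), site 24 (A↔C).
p = 7/25 = 0.280000.
d = −0.75 · ln(1 − (4/3)·0.280000) = −0.75 · ln(0.626667) = −0.75 · (-0.467340) = 0.3505.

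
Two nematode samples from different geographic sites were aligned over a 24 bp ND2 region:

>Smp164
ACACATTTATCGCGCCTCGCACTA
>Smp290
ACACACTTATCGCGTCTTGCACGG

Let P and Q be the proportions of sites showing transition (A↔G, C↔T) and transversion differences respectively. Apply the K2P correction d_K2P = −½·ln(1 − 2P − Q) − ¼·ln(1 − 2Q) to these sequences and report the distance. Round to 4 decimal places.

The sequences differ at positions 6 (T/C, transition), 15 (C/T, transition), 18 (C/T, transition), 23 (T/G, transversion), 24 (A/G, transition).
Of the 5 differences, 4 transitions and 1 transversion over 24 sites: P = 4/24 = 0.166667, Q = 1/24 = 0.041667.
d = −0.5·ln(0.624999) − 0.25·ln(0.916666) = −0.5·(-0.470005) − 0.25·(-0.087012) = 0.2568.

0.2568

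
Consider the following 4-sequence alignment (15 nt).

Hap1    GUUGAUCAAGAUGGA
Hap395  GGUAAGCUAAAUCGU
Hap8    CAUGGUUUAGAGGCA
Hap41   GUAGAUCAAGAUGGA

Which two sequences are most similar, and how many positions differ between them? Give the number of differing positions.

1

Pairwise Hamming distances:
  Hap1 vs Hap395: 7
  Hap1 vs Hap8: 7
  Hap1 vs Hap41: 1
  Hap395 vs Hap8: 11
  Hap395 vs Hap41: 8
  Hap8 vs Hap41: 8
The smallest is 1, between Hap1 and Hap41.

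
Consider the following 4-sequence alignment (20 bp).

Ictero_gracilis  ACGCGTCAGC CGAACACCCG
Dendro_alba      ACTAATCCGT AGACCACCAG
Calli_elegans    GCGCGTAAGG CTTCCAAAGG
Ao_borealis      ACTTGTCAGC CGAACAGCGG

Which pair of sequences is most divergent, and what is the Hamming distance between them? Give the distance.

Pairwise Hamming distances:
  Ictero_gracilis vs Dendro_alba: 8
  Ictero_gracilis vs Calli_elegans: 9
  Ictero_gracilis vs Ao_borealis: 4
  Dendro_alba vs Calli_elegans: 13
  Dendro_alba vs Ao_borealis: 8
  Calli_elegans vs Ao_borealis: 10
The largest is 13, between Dendro_alba and Calli_elegans.

13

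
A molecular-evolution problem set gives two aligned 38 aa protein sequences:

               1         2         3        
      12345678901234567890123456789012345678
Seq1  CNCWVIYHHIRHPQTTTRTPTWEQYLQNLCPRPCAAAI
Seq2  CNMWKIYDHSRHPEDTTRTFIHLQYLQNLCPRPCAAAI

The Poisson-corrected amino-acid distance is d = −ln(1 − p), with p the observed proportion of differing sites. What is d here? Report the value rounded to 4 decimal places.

The sequences differ at positions 3 (C/M), 5 (V/K), 8 (H/D), 10 (I/S), 14 (Q/E), 15 (T/D), 20 (P/F), 21 (T/I), 22 (W/H), 23 (E/L).
p = 10/38 = 0.263158.
d = −ln(1 − 0.263158) = −ln(0.736842) = 0.3054.

0.3054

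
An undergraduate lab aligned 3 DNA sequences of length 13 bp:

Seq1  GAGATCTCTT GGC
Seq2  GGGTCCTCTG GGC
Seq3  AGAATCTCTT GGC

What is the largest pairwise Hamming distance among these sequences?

5

Pairwise Hamming distances:
  Seq1 vs Seq2: 4
  Seq1 vs Seq3: 3
  Seq2 vs Seq3: 5
The largest is 5, between Seq2 and Seq3.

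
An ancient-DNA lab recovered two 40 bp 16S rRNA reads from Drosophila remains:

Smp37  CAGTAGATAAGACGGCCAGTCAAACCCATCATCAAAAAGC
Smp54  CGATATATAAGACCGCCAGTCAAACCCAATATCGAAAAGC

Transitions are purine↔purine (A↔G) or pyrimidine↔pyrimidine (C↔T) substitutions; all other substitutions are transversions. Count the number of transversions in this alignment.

3

Mismatches occur at site 2 (A↔G, transition), site 3 (G↔A, transition), site 6 (G↔T, transversion), site 14 (G↔C, transversion), site 29 (T↔A, transversion), site 30 (C↔T, transition), site 34 (A↔G, transition).
Of the 7 differences, 4 transitions and 3 transversions, so the answer is 3.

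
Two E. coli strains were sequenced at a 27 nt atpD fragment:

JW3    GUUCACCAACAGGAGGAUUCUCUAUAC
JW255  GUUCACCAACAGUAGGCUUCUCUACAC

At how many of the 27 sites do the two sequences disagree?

3

The sequences differ at positions 13 (G/U), 17 (A/C), 25 (U/C).
That gives 3 mismatches out of 27 aligned sites, so the Hamming distance is 3.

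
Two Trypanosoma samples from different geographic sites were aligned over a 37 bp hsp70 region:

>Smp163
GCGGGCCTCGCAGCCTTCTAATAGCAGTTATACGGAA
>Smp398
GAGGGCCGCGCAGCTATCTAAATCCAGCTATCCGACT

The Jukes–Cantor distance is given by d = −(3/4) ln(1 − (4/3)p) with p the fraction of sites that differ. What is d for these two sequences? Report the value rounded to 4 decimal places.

0.4248

Mismatches occur at site 2 (C/A), site 8 (T/G), site 15 (C/T), site 16 (T/A), site 22 (T/A), site 23 (A/T), site 24 (G/C), site 28 (T/C), site 32 (A/C), site 35 (G/A), site 36 (A/C), site 37 (A/T).
p = 12/37 = 0.324324.
d = −0.75 · ln(1 − (4/3)·0.324324) = −0.75 · ln(0.567568) = −0.75 · (-0.566395) = 0.4248.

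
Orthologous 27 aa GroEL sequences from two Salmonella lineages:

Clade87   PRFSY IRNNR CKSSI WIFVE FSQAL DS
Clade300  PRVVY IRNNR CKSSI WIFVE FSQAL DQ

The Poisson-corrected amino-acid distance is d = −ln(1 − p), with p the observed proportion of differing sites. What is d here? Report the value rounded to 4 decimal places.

The sequences differ at positions 3 (F/V), 4 (S/V), 27 (S/Q).
p = 3/27 = 0.111111.
d = −ln(1 − 0.111111) = −ln(0.888889) = 0.1178.

0.1178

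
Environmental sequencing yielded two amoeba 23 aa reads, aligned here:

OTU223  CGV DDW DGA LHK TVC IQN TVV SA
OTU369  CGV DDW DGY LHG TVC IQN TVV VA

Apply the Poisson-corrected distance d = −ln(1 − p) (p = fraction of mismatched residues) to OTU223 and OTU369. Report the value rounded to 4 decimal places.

0.1398

The sequences differ at positions 9 (A/Y), 12 (K/G), 22 (S/V).
p = 3/23 = 0.130435.
d = −ln(1 − 0.130435) = −ln(0.869565) = 0.1398.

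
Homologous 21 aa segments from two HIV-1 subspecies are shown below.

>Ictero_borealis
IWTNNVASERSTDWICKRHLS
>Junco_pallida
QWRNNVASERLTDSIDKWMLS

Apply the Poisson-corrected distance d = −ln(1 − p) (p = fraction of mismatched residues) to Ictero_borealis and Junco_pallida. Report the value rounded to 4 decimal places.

The sequences differ at positions 1 (I/Q), 3 (T/R), 11 (S/L), 14 (W/S), 16 (C/D), 18 (R/W), 19 (H/M).
p = 7/21 = 0.333333.
d = −ln(1 − 0.333333) = −ln(0.666667) = 0.4055.

0.4055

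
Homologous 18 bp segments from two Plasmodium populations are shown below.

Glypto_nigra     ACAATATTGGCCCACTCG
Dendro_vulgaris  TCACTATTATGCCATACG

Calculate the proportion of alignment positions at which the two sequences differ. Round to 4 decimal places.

Differing sites — 1:A/T; 4:A/C; 9:G/A; 10:G/T; 11:C/G; 15:C/T; 16:T/A.
There are 7 differences over 18 sites, so p = 7/18 = 0.3889.

0.3889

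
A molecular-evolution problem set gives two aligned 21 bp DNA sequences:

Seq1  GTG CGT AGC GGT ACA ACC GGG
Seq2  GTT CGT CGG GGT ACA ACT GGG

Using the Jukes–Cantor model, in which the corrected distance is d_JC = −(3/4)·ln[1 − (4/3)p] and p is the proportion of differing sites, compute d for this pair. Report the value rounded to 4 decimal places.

Differing sites — 3:G/T; 7:A/C; 9:C/G; 18:C/T.
p = 4/21 = 0.190476.
d = −0.75 · ln(1 − (4/3)·0.190476) = −0.75 · ln(0.746032) = −0.75 · (-0.292987) = 0.2197.

0.2197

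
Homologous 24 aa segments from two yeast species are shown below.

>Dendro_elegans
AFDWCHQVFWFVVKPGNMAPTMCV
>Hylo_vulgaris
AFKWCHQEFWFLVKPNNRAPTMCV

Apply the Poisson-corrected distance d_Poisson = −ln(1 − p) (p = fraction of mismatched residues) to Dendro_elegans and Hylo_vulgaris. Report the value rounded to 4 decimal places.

Mismatches occur at site 3 (D→K), site 8 (V→E), site 12 (V→L), site 16 (G→N), site 18 (M→R).
p = 5/24 = 0.208333.
d = −ln(1 − 0.208333) = −ln(0.791667) = 0.2336.

0.2336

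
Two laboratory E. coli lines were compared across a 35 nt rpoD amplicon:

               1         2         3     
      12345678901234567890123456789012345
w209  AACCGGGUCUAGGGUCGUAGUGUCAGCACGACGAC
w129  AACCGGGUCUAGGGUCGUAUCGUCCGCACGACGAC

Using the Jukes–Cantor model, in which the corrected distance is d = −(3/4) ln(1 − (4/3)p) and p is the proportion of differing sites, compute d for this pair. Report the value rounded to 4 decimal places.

Differing sites — 20:G/U; 21:U/C; 25:A/C.
p = 3/35 = 0.085714.
d = −0.75 · ln(1 − (4/3)·0.085714) = −0.75 · ln(0.885715) = −0.75 · (-0.121360) = 0.0910.

0.0910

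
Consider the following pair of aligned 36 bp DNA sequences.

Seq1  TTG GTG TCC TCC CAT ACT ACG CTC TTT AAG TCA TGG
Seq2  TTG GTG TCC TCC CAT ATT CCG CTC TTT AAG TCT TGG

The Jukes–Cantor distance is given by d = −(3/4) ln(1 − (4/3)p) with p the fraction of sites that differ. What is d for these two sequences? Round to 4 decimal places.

0.0883

The sequences differ at positions 17 (C/T), 19 (A/C), 33 (A/T).
p = 3/36 = 0.083333.
d = −0.75 · ln(1 − (4/3)·0.083333) = −0.75 · ln(0.888889) = −0.75 · (-0.117783) = 0.0883.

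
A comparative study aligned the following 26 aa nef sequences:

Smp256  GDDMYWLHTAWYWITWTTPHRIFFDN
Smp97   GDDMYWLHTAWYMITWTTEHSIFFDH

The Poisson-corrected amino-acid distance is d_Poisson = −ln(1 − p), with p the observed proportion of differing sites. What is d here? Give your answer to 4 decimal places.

0.1671

Differing sites — 13:W/M; 19:P/E; 21:R/S; 26:N/H.
p = 4/26 = 0.153846.
d = −ln(1 − 0.153846) = −ln(0.846154) = 0.1671.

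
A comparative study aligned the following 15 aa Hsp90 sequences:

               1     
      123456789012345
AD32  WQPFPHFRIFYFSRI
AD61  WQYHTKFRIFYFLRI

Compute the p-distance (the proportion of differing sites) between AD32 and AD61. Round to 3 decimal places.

0.333

The sequences differ at positions 3 (P/Y), 4 (F/H), 5 (P/T), 6 (H/K), 13 (S/L).
There are 5 differences over 15 sites, so p = 5/15 = 0.333.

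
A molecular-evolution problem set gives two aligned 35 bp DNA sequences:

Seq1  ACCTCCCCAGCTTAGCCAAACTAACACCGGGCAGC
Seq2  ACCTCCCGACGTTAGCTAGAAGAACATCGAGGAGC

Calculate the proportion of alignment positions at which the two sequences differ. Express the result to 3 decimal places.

Differing sites — 8:C/G; 10:G/C; 11:C/G; 17:C/T; 19:A/G; 21:C/A; 22:T/G; 27:C/T; 30:G/A; 32:C/G.
There are 10 differences over 35 sites, so p = 10/35 = 0.286.

0.286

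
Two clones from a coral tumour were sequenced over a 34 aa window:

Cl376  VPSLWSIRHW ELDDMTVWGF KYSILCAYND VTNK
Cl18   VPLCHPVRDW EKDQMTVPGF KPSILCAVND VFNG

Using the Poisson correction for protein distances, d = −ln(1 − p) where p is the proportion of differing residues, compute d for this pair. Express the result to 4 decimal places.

0.4818

Mismatches occur at site 3 (S→L), site 4 (L→C), site 5 (W→H), site 6 (S→P), site 7 (I→V), site 9 (H→D), site 12 (L→K), site 14 (D→Q), site 18 (W→P), site 22 (Y→P), site 28 (Y→V), site 32 (T→F), site 34 (K→G).
p = 13/34 = 0.382353.
d = −ln(1 − 0.382353) = −ln(0.617647) = 0.4818.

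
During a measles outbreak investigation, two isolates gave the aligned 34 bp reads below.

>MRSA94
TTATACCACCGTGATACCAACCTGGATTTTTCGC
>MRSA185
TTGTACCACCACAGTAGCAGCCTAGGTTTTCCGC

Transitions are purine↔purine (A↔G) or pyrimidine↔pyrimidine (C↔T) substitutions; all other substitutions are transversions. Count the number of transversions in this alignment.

1

Differing sites — 3:A/G (Ti); 11:G/A (Ti); 12:T/C (Ti); 13:G/A (Ti); 14:A/G (Ti); 17:C/G (Tv); 20:A/G (Ti); 24:G/A (Ti); 26:A/G (Ti); 31:T/C (Ti).
Of the 10 differences, 9 transitions and 1 transversion, so the answer is 1.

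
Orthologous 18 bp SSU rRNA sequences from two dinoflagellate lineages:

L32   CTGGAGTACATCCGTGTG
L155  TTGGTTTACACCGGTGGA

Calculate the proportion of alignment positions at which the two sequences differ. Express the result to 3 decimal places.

Mismatches occur at site 1 (C→T), site 5 (A→T), site 6 (G→T), site 11 (T→C), site 13 (C→G), site 17 (T→G), site 18 (G→A).
There are 7 differences over 18 sites, so p = 7/18 = 0.389.

0.389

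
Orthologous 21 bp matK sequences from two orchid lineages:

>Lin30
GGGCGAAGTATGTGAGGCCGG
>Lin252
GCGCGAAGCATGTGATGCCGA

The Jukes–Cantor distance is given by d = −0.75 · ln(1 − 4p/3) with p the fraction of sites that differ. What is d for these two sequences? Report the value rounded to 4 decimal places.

The sequences differ at positions 2 (G/C), 9 (T/C), 16 (G/T), 21 (G/A).
p = 4/21 = 0.190476.
d = −0.75 · ln(1 − (4/3)·0.190476) = −0.75 · ln(0.746032) = −0.75 · (-0.292987) = 0.2197.

0.2197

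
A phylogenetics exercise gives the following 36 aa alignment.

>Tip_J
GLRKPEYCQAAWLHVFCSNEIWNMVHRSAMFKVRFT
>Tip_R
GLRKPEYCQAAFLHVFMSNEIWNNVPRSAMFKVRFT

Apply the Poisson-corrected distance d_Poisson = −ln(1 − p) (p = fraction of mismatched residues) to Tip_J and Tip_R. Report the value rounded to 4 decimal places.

0.1178

Differing sites — 12:W/F; 17:C/M; 24:M/N; 26:H/P.
p = 4/36 = 0.111111.
d = −ln(1 − 0.111111) = −ln(0.888889) = 0.1178.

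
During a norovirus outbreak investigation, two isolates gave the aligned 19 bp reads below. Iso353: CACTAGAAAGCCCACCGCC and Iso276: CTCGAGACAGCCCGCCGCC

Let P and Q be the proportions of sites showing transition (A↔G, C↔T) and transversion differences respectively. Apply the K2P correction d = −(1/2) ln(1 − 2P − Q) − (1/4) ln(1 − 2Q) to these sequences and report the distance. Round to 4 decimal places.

The sequences differ at positions 2 (A/T, transversion), 4 (T/G, transversion), 8 (A/C, transversion), 14 (A/G, transition).
Of the 4 differences, 1 transition and 3 transversions over 19 sites: P = 1/19 = 0.052632, Q = 3/19 = 0.157895.
d = −0.5·ln(0.736841) − 0.25·ln(0.684210) = −0.5·(-0.305383) − 0.25·(-0.379490) = 0.2476.

0.2476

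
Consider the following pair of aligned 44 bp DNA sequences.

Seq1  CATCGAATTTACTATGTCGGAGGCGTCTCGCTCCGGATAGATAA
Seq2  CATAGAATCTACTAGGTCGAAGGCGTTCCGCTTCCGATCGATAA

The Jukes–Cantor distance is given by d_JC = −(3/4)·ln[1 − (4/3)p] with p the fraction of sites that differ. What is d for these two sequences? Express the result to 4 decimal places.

0.2388

Differing sites — 4:C/A; 9:T/C; 15:T/G; 20:G/A; 27:C/T; 28:T/C; 33:C/T; 35:G/C; 39:A/C.
p = 9/44 = 0.204545.
d = −0.75 · ln(1 − (4/3)·0.204545) = −0.75 · ln(0.727273) = −0.75 · (-0.318453) = 0.2388.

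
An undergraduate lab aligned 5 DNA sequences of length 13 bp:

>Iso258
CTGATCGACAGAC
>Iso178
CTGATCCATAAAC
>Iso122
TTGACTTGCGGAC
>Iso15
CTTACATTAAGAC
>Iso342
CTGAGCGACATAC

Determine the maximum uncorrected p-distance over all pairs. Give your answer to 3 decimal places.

0.615

Pairwise Hamming distances:
  Iso258 vs Iso178: 3
  Iso258 vs Iso122: 6
  Iso258 vs Iso15: 6
  Iso258 vs Iso342: 2
  Iso178 vs Iso122: 8
  Iso178 vs Iso15: 7
  Iso178 vs Iso342: 4
  Iso122 vs Iso15: 6
  Iso122 vs Iso342: 7
  Iso15 vs Iso342: 7
The largest is 8 mismatches, between Iso178 and Iso122; p = 8/13 = 0.615.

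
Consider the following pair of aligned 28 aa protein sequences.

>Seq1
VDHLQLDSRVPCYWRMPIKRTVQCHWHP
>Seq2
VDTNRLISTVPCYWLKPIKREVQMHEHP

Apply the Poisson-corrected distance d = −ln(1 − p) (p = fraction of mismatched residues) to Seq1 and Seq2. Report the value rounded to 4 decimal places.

0.4418

Differing sites — 3:H/T; 4:L/N; 5:Q/R; 7:D/I; 9:R/T; 15:R/L; 16:M/K; 21:T/E; 24:C/M; 26:W/E.
p = 10/28 = 0.357143.
d = −ln(1 − 0.357143) = −ln(0.642857) = 0.4418.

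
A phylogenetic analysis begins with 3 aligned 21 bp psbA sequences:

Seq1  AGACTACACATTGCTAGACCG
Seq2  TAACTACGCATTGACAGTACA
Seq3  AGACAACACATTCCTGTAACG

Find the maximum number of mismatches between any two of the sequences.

Pairwise Hamming distances:
  Seq1 vs Seq2: 8
  Seq1 vs Seq3: 5
  Seq2 vs Seq3: 11
The largest is 11, between Seq2 and Seq3.

11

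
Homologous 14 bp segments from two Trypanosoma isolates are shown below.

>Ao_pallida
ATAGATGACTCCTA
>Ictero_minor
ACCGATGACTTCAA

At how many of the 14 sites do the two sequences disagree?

4

The sequences differ at positions 2 (T/C), 3 (A/C), 11 (C/T), 13 (T/A).
That gives 4 mismatches out of 14 aligned sites, so the Hamming distance is 4.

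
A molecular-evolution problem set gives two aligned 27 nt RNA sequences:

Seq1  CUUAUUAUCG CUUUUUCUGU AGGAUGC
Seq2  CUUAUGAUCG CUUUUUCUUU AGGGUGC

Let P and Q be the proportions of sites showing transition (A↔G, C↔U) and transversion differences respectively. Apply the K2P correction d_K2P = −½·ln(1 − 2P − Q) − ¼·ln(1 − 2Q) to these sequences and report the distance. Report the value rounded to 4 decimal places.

0.1203

The sequences differ at positions 6 (U/G, transversion), 19 (G/U, transversion), 24 (A/G, transition).
Of the 3 differences, 1 transition and 2 transversions over 27 sites: P = 1/27 = 0.037037, Q = 2/27 = 0.074074.
d = −0.5·ln(0.851852) − 0.25·ln(0.851852) = −0.5·(-0.160342) − 0.25·(-0.160342) = 0.1203.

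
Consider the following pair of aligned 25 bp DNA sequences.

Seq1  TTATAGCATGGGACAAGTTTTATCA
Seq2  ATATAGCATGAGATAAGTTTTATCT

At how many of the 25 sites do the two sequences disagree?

Differing sites — 1:T/A; 11:G/A; 14:C/T; 25:A/T.
That gives 4 mismatches out of 25 aligned sites, so the Hamming distance is 4.

4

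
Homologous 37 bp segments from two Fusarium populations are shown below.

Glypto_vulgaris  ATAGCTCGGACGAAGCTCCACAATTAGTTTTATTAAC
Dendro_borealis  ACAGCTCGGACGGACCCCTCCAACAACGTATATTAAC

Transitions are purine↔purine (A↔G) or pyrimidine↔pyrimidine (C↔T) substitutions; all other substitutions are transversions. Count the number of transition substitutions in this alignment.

Mismatches occur at site 2 (T↔C, transition), site 13 (A↔G, transition), site 15 (G↔C, transversion), site 17 (T↔C, transition), site 19 (C↔T, transition), site 20 (A↔C, transversion), site 24 (T↔C, transition), site 25 (T↔A, transversion), site 27 (G↔C, transversion), site 28 (T↔G, transversion), site 30 (T↔A, transversion).
Of the 11 differences, 5 transitions and 6 transversions, so the answer is 5.

5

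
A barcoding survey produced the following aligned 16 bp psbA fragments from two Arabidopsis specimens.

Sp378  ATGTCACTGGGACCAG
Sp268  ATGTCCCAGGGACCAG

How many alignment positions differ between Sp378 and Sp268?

2

Differing sites — 6:A/C; 8:T/A.
That gives 2 mismatches out of 16 aligned sites, so the Hamming distance is 2.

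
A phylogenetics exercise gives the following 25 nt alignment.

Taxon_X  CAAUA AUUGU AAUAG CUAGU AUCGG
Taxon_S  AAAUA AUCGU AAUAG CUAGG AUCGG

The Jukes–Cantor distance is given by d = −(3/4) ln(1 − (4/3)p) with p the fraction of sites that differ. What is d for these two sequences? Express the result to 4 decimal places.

0.1308

Mismatches occur at site 1 (C↔A), site 8 (U↔C), site 20 (U↔G).
p = 3/25 = 0.120000.
d = −0.75 · ln(1 − (4/3)·0.120000) = −0.75 · ln(0.840000) = −0.75 · (-0.174353) = 0.1308.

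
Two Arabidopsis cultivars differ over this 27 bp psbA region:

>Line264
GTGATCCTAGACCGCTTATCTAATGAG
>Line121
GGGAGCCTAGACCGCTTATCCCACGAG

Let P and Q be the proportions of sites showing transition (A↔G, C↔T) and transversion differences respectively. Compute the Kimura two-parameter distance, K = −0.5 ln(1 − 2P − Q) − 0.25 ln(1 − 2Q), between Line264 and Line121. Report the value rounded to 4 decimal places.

0.2129

Differing sites — 2:T/G (Tv); 5:T/G (Tv); 21:T/C (Ti); 22:A/C (Tv); 24:T/C (Ti).
Of the 5 differences, 2 transitions and 3 transversions over 27 sites: P = 2/27 = 0.074074, Q = 3/27 = 0.111111.
d = −0.5·ln(0.740741) − 0.25·ln(0.777778) = −0.5·(-0.300104) − 0.25·(-0.251314) = 0.2129.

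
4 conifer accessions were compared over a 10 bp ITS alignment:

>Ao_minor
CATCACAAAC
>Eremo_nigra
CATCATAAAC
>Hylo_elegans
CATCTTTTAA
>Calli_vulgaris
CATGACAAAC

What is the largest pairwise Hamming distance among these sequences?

6

Pairwise Hamming distances:
  Ao_minor vs Eremo_nigra: 1
  Ao_minor vs Hylo_elegans: 5
  Ao_minor vs Calli_vulgaris: 1
  Eremo_nigra vs Hylo_elegans: 4
  Eremo_nigra vs Calli_vulgaris: 2
  Hylo_elegans vs Calli_vulgaris: 6
The largest is 6, between Hylo_elegans and Calli_vulgaris.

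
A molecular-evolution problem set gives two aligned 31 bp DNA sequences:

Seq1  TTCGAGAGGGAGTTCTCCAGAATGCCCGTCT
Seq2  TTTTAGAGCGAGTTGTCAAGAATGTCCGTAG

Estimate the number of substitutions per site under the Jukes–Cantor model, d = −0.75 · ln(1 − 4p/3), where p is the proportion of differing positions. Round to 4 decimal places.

The sequences differ at positions 3 (C/T), 4 (G/T), 9 (G/C), 15 (C/G), 18 (C/A), 25 (C/T), 30 (C/A), 31 (T/G).
p = 8/31 = 0.258065.
d = −0.75 · ln(1 − (4/3)·0.258065) = −0.75 · ln(0.655913) = −0.75 · (-0.421727) = 0.3163.

0.3163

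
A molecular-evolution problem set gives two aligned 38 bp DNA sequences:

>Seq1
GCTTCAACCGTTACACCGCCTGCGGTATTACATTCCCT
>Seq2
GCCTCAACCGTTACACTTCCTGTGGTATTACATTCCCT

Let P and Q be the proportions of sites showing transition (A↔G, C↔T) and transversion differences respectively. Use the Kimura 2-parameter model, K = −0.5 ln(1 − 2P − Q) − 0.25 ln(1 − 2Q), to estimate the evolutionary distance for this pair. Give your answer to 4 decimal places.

Mismatches occur at site 3 (T→C, transition), site 17 (C→T, transition), site 18 (G→T, transversion), site 23 (C→T, transition).
Of the 4 differences, 3 transitions and 1 transversion over 38 sites: P = 3/38 = 0.078947, Q = 1/38 = 0.026316.
d = −0.5·ln(0.815790) − 0.25·ln(0.947368) = −0.5·(-0.203598) − 0.25·(-0.054068) = 0.1153.

0.1153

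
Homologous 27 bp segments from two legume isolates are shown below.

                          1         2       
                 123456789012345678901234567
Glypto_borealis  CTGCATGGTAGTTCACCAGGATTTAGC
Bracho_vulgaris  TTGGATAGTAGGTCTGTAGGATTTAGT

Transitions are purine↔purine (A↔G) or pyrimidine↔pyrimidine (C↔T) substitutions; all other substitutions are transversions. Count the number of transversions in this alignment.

4

Mismatches occur at site 1 (C↔T, transition), site 4 (C↔G, transversion), site 7 (G↔A, transition), site 12 (T↔G, transversion), site 15 (A↔T, transversion), site 16 (C↔G, transversion), site 17 (C↔T, transition), site 27 (C↔T, transition).
Of the 8 differences, 4 transitions and 4 transversions, so the answer is 4.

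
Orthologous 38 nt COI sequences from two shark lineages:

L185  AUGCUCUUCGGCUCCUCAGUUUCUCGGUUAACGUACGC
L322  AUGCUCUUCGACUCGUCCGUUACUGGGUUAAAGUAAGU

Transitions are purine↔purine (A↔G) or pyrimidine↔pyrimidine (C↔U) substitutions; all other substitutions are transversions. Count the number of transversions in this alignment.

The sequences differ at positions 11 (G/A, transition), 15 (C/G, transversion), 18 (A/C, transversion), 22 (U/A, transversion), 25 (C/G, transversion), 32 (C/A, transversion), 36 (C/A, transversion), 38 (C/U, transition).
Of the 8 differences, 2 transitions and 6 transversions, so the answer is 6.

6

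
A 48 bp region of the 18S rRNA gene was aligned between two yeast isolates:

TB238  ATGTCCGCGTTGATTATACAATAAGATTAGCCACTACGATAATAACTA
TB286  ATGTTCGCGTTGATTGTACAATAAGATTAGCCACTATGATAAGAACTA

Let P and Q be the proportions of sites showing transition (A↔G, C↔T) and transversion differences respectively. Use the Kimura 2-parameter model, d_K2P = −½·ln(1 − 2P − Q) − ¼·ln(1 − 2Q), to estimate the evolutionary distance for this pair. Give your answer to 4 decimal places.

0.0895

Mismatches occur at site 5 (C→T, transition), site 16 (A→G, transition), site 37 (C→T, transition), site 43 (T→G, transversion).
Of the 4 differences, 3 transitions and 1 transversion over 48 sites: P = 3/48 = 0.062500, Q = 1/48 = 0.020833.
d = −0.5·ln(0.854167) − 0.25·ln(0.958334) = −0.5·(-0.157629) − 0.25·(-0.042559) = 0.0895.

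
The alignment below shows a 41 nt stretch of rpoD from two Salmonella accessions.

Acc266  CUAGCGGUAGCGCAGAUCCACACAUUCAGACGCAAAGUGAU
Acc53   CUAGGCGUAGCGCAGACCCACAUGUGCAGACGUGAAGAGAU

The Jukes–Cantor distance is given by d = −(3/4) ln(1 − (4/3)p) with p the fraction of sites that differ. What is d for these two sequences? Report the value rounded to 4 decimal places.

Differing sites — 5:C/G; 6:G/C; 17:U/C; 23:C/U; 24:A/G; 26:U/G; 33:C/U; 34:A/G; 38:U/A.
p = 9/41 = 0.219512.
d = −0.75 · ln(1 − (4/3)·0.219512) = −0.75 · ln(0.707317) = −0.75 · (-0.346276) = 0.2597.

0.2597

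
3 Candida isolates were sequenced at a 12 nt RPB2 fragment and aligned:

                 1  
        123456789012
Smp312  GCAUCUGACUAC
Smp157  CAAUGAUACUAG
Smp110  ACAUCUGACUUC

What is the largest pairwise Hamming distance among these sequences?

7

Pairwise Hamming distances:
  Smp312 vs Smp157: 6
  Smp312 vs Smp110: 2
  Smp157 vs Smp110: 7
The largest is 7, between Smp157 and Smp110.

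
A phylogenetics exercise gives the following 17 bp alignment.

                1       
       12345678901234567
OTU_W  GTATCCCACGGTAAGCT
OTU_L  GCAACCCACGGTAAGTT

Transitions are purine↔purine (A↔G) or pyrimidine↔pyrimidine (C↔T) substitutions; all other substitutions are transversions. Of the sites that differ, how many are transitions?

Differing sites — 2:T/C (Ti); 4:T/A (Tv); 16:C/T (Ti).
Of the 3 differences, 2 transitions and 1 transversion, so the answer is 2.

2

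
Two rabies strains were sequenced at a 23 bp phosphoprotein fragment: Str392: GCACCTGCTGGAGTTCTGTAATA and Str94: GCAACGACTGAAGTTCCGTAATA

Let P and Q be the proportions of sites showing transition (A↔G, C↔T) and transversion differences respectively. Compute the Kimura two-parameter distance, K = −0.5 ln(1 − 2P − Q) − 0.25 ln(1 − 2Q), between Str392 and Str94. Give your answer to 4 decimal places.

Differing sites — 4:C/A (Tv); 6:T/G (Tv); 7:G/A (Ti); 11:G/A (Ti); 17:T/C (Ti).
Of the 5 differences, 3 transitions and 2 transversions over 23 sites: P = 3/23 = 0.130435, Q = 2/23 = 0.086957.
d = −0.5·ln(0.652173) − 0.25·ln(0.826086) = −0.5·(-0.427445) − 0.25·(-0.191056) = 0.2615.

0.2615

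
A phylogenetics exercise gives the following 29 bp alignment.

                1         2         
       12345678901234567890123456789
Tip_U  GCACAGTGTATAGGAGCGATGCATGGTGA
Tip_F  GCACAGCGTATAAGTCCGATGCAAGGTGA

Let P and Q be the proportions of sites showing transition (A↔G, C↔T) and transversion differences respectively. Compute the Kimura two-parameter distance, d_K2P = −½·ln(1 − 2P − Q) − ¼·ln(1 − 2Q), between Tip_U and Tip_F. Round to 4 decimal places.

0.1961

Differing sites — 7:T/C (Ti); 13:G/A (Ti); 15:A/T (Tv); 16:G/C (Tv); 24:T/A (Tv).
Of the 5 differences, 2 transitions and 3 transversions over 29 sites: P = 2/29 = 0.068966, Q = 3/29 = 0.103448.
d = −0.5·ln(0.758620) − 0.25·ln(0.793104) = −0.5·(-0.276254) − 0.25·(-0.231801) = 0.1961.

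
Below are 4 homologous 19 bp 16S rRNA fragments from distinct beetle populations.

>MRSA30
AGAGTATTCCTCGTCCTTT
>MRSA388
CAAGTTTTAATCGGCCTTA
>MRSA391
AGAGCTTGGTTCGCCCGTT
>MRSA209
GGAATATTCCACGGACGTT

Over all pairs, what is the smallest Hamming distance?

Pairwise Hamming distances:
  MRSA30 vs MRSA388: 7
  MRSA30 vs MRSA391: 7
  MRSA30 vs MRSA209: 6
  MRSA388 vs MRSA391: 9
  MRSA388 vs MRSA209: 10
  MRSA391 vs MRSA209: 10
The smallest is 6, between MRSA30 and MRSA209.

6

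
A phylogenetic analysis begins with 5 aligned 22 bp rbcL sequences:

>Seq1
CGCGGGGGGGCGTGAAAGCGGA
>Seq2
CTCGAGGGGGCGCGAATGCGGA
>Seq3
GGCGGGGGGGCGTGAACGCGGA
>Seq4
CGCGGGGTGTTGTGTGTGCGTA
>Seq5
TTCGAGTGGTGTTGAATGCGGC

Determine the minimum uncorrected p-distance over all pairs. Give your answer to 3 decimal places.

0.091

Pairwise Hamming distances:
  Seq1 vs Seq2: 4
  Seq1 vs Seq3: 2
  Seq1 vs Seq4: 7
  Seq1 vs Seq5: 9
  Seq2 vs Seq3: 5
  Seq2 vs Seq4: 9
  Seq2 vs Seq5: 7
  Seq3 vs Seq4: 8
  Seq3 vs Seq5: 9
  Seq4 vs Seq5: 11
The smallest is 2 mismatches, between Seq1 and Seq3; p = 2/22 = 0.091.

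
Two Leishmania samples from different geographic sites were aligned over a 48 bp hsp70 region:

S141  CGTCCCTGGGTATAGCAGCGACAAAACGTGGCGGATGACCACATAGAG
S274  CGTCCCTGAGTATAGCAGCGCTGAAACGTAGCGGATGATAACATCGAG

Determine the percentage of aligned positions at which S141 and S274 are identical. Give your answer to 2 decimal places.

Differing sites — 9:G/A; 21:A/C; 22:C/T; 23:A/G; 30:G/A; 39:C/T; 40:C/A; 45:A/C.
40 of the 48 sites match, so the percent identity is 40/48 × 100 = 83.33%.

83.33%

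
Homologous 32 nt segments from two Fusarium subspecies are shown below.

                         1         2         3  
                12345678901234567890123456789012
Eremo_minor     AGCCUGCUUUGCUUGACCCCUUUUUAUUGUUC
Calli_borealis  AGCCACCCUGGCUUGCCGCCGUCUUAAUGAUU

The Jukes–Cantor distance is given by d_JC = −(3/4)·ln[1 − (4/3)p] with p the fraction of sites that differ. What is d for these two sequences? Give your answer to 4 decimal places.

The sequences differ at positions 5 (U/A), 6 (G/C), 8 (U/C), 10 (U/G), 16 (A/C), 18 (C/G), 21 (U/G), 23 (U/C), 27 (U/A), 30 (U/A), 32 (C/U).
p = 11/32 = 0.343750.
d = −0.75 · ln(1 − (4/3)·0.343750) = −0.75 · ln(0.541667) = −0.75 · (-0.613104) = 0.4598.

0.4598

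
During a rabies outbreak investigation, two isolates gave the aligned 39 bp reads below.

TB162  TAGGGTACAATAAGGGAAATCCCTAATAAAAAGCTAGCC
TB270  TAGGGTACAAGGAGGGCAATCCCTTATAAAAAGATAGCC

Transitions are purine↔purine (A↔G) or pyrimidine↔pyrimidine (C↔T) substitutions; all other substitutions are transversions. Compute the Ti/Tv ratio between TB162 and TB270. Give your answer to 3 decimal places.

Differing sites — 11:T/G (Tv); 12:A/G (Ti); 17:A/C (Tv); 25:A/T (Tv); 34:C/A (Tv).
Of the 5 differences, 1 transition and 4 transversions, so Ti/Tv = 1/4 = 0.250.

0.250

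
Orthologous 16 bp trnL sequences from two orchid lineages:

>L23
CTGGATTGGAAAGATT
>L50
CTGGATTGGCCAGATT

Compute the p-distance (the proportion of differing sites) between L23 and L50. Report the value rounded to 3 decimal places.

0.125

The sequences differ at positions 10 (A/C), 11 (A/C).
There are 2 differences over 16 sites, so p = 2/16 = 0.125.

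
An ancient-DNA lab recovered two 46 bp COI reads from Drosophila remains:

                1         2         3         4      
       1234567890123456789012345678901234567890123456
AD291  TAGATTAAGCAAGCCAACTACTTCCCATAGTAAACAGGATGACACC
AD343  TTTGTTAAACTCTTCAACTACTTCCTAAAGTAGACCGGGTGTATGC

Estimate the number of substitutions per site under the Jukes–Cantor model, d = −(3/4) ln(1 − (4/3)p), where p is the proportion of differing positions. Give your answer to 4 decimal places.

The sequences differ at positions 2 (A/T), 3 (G/T), 4 (A/G), 9 (G/A), 11 (A/T), 12 (A/C), 13 (G/T), 14 (C/T), 26 (C/T), 28 (T/A), 33 (A/G), 36 (A/C), 39 (A/G), 42 (A/T), 43 (C/A), 44 (A/T), 45 (C/G).
p = 17/46 = 0.369565.
d = −0.75 · ln(1 − (4/3)·0.369565) = −0.75 · ln(0.507247) = −0.75 · (-0.678757) = 0.5091.

0.5091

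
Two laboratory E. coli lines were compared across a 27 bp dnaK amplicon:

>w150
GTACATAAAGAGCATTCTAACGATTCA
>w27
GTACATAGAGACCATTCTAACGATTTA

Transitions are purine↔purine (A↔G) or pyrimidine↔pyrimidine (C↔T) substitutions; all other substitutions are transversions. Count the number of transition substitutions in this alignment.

The sequences differ at positions 8 (A/G, transition), 12 (G/C, transversion), 26 (C/T, transition).
Of the 3 differences, 2 transitions and 1 transversion, so the answer is 2.

2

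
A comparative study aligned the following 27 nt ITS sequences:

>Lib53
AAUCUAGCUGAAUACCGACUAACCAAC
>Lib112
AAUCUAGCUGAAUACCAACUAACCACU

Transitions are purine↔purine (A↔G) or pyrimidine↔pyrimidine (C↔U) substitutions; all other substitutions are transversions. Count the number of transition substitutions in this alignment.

Mismatches occur at site 17 (G→A, transition), site 26 (A→C, transversion), site 27 (C→U, transition).
Of the 3 differences, 2 transitions and 1 transversion, so the answer is 2.

2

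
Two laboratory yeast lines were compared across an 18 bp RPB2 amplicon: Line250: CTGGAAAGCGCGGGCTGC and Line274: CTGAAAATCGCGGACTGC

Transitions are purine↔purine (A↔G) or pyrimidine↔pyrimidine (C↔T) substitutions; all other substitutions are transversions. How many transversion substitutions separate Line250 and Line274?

Mismatches occur at site 4 (G/A, transition), site 8 (G/T, transversion), site 14 (G/A, transition).
Of the 3 differences, 2 transitions and 1 transversion, so the answer is 1.

1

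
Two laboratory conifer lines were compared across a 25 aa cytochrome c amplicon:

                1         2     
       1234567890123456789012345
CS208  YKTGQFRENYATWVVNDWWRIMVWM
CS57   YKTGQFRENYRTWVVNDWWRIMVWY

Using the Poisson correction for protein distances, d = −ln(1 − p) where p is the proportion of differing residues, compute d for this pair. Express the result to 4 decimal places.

0.0834

Mismatches occur at site 11 (A↔R), site 25 (M↔Y).
p = 2/25 = 0.080000.
d = −ln(1 − 0.080000) = −ln(0.920000) = 0.0834.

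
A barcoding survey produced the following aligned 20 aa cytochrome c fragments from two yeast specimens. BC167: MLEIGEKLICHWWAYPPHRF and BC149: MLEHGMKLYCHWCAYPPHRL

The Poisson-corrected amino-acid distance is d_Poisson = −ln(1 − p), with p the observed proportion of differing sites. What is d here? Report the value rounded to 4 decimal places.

Mismatches occur at site 4 (I→H), site 6 (E→M), site 9 (I→Y), site 13 (W→C), site 20 (F→L).
p = 5/20 = 0.250000.
d = −ln(1 − 0.250000) = −ln(0.750000) = 0.2877.

0.2877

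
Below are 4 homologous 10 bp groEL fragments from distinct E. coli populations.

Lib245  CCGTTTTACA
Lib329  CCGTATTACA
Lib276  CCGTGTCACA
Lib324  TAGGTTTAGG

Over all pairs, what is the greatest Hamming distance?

Pairwise Hamming distances:
  Lib245 vs Lib329: 1
  Lib245 vs Lib276: 2
  Lib245 vs Lib324: 5
  Lib329 vs Lib276: 2
  Lib329 vs Lib324: 6
  Lib276 vs Lib324: 7
The largest is 7, between Lib276 and Lib324.

7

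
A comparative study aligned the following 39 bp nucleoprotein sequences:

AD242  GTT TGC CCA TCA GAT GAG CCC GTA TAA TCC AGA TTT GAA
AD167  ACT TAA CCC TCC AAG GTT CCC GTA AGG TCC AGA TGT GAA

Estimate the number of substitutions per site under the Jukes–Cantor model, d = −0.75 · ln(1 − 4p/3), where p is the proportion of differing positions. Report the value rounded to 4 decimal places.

Differing sites — 1:G/A; 2:T/C; 5:G/A; 6:C/A; 9:A/C; 12:A/C; 13:G/A; 15:T/G; 17:A/T; 18:G/T; 25:T/A; 26:A/G; 27:A/G; 35:T/G.
p = 14/39 = 0.358974.
d = −0.75 · ln(1 − (4/3)·0.358974) = −0.75 · ln(0.521368) = −0.75 · (-0.651299) = 0.4885.

0.4885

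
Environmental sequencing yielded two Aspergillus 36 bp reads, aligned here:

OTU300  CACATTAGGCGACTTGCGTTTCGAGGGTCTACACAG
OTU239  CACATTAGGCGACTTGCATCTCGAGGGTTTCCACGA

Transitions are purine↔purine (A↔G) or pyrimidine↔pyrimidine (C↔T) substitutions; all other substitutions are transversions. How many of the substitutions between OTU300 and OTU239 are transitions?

Differing sites — 18:G/A (Ti); 20:T/C (Ti); 29:C/T (Ti); 31:A/C (Tv); 35:A/G (Ti); 36:G/A (Ti).
Of the 6 differences, 5 transitions and 1 transversion, so the answer is 5.

5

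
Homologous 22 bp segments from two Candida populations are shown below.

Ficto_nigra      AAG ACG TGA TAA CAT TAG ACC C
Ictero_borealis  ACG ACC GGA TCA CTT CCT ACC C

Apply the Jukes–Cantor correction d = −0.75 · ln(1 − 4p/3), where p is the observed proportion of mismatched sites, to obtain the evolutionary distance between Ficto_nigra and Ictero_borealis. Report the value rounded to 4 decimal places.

0.4975

The sequences differ at positions 2 (A/C), 6 (G/C), 7 (T/G), 11 (A/C), 14 (A/T), 16 (T/C), 17 (A/C), 18 (G/T).
p = 8/22 = 0.363636.
d = −0.75 · ln(1 − (4/3)·0.363636) = −0.75 · ln(0.515152) = −0.75 · (-0.663293) = 0.4975.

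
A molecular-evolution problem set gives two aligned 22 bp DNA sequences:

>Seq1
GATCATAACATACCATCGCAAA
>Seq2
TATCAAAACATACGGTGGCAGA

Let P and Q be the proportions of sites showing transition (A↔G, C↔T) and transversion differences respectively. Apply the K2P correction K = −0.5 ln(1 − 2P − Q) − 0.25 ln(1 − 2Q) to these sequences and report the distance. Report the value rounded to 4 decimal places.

Mismatches occur at site 1 (G/T, transversion), site 6 (T/A, transversion), site 14 (C/G, transversion), site 15 (A/G, transition), site 17 (C/G, transversion), site 21 (A/G, transition).
Of the 6 differences, 2 transitions and 4 transversions over 22 sites: P = 2/22 = 0.090909, Q = 4/22 = 0.181818.
d = −0.5·ln(0.636364) − 0.25·ln(0.636364) = −0.5·(-0.451985) − 0.25·(-0.451985) = 0.3390.

0.3390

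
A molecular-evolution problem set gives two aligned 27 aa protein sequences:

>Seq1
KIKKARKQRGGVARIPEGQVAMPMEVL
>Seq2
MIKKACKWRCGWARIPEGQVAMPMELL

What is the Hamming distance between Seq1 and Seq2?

6

Differing sites — 1:K/M; 6:R/C; 8:Q/W; 10:G/C; 12:V/W; 26:V/L.
That gives 6 mismatches out of 27 aligned sites, so the Hamming distance is 6.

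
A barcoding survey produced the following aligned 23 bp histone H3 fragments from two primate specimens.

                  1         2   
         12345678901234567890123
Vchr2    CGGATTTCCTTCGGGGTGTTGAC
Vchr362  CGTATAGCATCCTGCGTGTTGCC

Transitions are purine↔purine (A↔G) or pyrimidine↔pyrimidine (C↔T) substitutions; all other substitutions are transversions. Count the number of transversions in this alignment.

7

Mismatches occur at site 3 (G/T, transversion), site 6 (T/A, transversion), site 7 (T/G, transversion), site 9 (C/A, transversion), site 11 (T/C, transition), site 13 (G/T, transversion), site 15 (G/C, transversion), site 22 (A/C, transversion).
Of the 8 differences, 1 transition and 7 transversions, so the answer is 7.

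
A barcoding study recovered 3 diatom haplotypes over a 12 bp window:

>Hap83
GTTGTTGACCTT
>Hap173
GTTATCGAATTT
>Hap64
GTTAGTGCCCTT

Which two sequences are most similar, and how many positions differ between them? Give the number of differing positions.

Pairwise Hamming distances:
  Hap83 vs Hap173: 4
  Hap83 vs Hap64: 3
  Hap173 vs Hap64: 5
The smallest is 3, between Hap83 and Hap64.

3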